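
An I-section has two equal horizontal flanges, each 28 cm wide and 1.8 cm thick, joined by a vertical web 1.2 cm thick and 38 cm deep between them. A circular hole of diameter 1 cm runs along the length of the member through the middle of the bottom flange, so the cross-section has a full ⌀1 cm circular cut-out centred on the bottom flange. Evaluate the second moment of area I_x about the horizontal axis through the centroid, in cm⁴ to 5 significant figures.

Treat the section as a set of non-overlapping primitives; coordinates are from the bounding-box lower-left.
Bottom flange: 28 × 1.8, A = 50.4 cm², y = 0.9 cm, Ī = 13.608 cm⁴.
Web: 1.2 × 38, A = 45.6 cm², y = 20.8 cm, Ī = 5487.2 cm⁴.
Top flange: 28 × 1.8, A = 50.4 cm², y = 40.7 cm, Ī = 13.608 cm⁴.
Hole (subtracted): ⌀1, A = 0.7853982 cm², y = 0.9 cm, Ī = 0.04908739 cm⁴.
Centroid: ȳ = ΣA·y / ΣA = 20.90733 cm.
Transfer each piece to the horizontal axis through the centroid using Ī + A·d² with d = y − 20.90733:
  bottom flange: d = -20.00733 cm → contributes +20188.4 cm⁴
  web: d = -0.1073342 cm → contributes +5487.725 cm⁴
  top flange: d = 19.79267 cm → contributes +19757.79 cm⁴
  hole: d = -20.00733 cm → contributes −314.4388 cm⁴
Total I = 45119.47 cm⁴.

I_x ≈ 4.5119 × 10⁴ cm⁴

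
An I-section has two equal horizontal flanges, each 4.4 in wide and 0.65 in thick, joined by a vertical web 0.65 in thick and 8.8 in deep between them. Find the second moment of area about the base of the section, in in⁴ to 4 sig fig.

Split into non-overlapping primitives; take the origin at the lower-left of the bounding box.
Bottom flange: 4.4 × 0.65, A = 2.86 in², y = 0.325 in, Ī = 0.100696 in⁴.
Web: 0.65 × 8.8, A = 5.72 in², y = 5.05 in, Ī = 36.9131 in⁴.
Top flange: 4.4 × 0.65, A = 2.86 in², y = 9.775 in, Ī = 0.100696 in⁴.
Transfer each piece to a horizontal axis along the bottom face using Ī + A·d² with d = y − 0:
  bottom flange: d = 0.325 in → contributes +0.402783 in⁴
  web: d = 5.05 in → contributes +182.787 in⁴
  top flange: d = 9.775 in → contributes +273.375 in⁴
Total I = 456.566 in⁴.

I_base ≈ 456.6 in⁴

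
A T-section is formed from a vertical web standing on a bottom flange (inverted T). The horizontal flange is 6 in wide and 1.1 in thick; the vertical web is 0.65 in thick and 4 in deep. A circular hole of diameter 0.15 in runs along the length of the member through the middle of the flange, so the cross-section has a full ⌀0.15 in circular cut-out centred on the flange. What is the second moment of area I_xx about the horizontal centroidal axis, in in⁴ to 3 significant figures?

Treat the section as a set of non-overlapping primitives; coordinates are from the bounding-box lower-left.
Flange: 6 × 1.1, A = 6.6 in², y = 0.55 in, Ī = 0.6655 in⁴.
Web: 0.65 × 4, A = 2.6 in², y = 3.1 in, Ī = 3.4667 in⁴.
Hole (subtracted): ⌀0.15, A = 0.017671 in², y = 0.55 in, Ī = 0.00002485 in⁴.
Centroid: ȳ = ΣA·y / ΣA = 1.272 in.
Transfer each piece to the horizontal centroidal axis using Ī + A·d² with d = y − 1.272:
  flange: d = -0.72204 in → contributes +4.1063 in⁴
  web: d = 1.828 in → contributes +12.154 in⁴
  hole: d = -0.72204 in → contributes −0.0092377 in⁴
Total I = 16.252 in⁴.

I_xx ≈ 16.3 in⁴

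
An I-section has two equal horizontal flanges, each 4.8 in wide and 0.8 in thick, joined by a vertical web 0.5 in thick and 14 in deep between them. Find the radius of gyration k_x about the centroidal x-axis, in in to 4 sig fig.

k_x ≈ 6.039 in

Treat the section as a set of non-overlapping primitives; coordinates are from the bounding-box lower-left.
Bottom flange: 4.8 × 0.8, A = 3.84 in², y = 0.4 in, Ī = 0.2048 in⁴.
Web: 0.5 × 14, A = 7 in², y = 7.8 in, Ī = 114.333 in⁴.
Top flange: 4.8 × 0.8, A = 3.84 in², y = 15.2 in, Ī = 0.2048 in⁴.
By symmetry the centroid is at mid-height, ȳ = 7.8 in.
Transfer each piece to the centroidal x-axis using Ī + A·d² with d = y − 7.8:
  bottom flange: d = -7.4 in → contributes +210.483 in⁴
  web: d = 0 in → contributes +114.333 in⁴
  top flange: d = 7.4 in → contributes +210.483 in⁴
Total I = 535.3 in⁴.
Radius of gyration: k = √(I/A) = √(535.3 / 14.68) = 6.03859 in.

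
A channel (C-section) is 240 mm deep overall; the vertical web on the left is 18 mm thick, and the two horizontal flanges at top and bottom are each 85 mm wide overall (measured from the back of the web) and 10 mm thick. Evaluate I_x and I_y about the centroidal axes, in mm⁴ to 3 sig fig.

I_x ≈ 3.85 × 10⁷ mm⁴, I_y ≈ 2.47 × 10⁶ mm⁴

Split into non-overlapping primitives; take the origin at the lower-left of the bounding box.
Web: 18 × 240, A = 4 320 mm², y = 120 mm, Ī = 20 736 000 mm⁴.
Top flange (beyond web): 67 × 10, A = 670 mm², y = 235 mm, Ī = 5583.3 mm⁴.
Bottom flange (beyond web): 67 × 10, A = 670 mm², y = 5 mm, Ī = 5583.3 mm⁴.
By symmetry the centroid is at mid-height, ȳ = 120 mm.
Transfer each piece to the centroidal x-axis using Ī + A·d² with d = y − 120:
  web: d = 0 mm → contributes +20 736 000 mm⁴
  top flange (beyond web): d = 115 mm → contributes +8 866 333 mm⁴
  bottom flange (beyond web): d = -115 mm → contributes +8 866 333 mm⁴
Total I = 38 468 667 mm⁴.
For the y-axis: x̄ = 19.062 mm.
Repeating about the centroidal y-axis gives I_y = 2 465 265 mm⁴.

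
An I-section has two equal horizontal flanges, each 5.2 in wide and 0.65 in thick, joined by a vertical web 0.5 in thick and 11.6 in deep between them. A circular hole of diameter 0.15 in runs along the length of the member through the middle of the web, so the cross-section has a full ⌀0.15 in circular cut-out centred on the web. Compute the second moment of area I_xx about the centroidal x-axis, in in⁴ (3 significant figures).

Treat the section as a set of non-overlapping primitives; coordinates are from the bounding-box lower-left.
Bottom flange: 5.2 × 0.65, A = 3.38 in², y = 0.325 in, Ī = 0.119 in⁴.
Web: 0.5 × 11.6, A = 5.8 in², y = 6.45 in, Ī = 65.037 in⁴.
Top flange: 5.2 × 0.65, A = 3.38 in², y = 12.575 in, Ī = 0.119 in⁴.
Hole (subtracted): ⌀0.15, A = 0.017671 in², y = 6.45 in, Ī = 0.00002485 in⁴.
By symmetry the centroid is at mid-height, ȳ = 6.45 in.
Transfer each piece to the centroidal x-axis using Ī + A·d² with d = y − 6.45:
  bottom flange: d = -6.125 in → contributes +126.92 in⁴
  web: d = 0 in → contributes +65.037 in⁴
  top flange: d = 6.125 in → contributes +126.92 in⁴
  hole: d = 0 in → contributes −0.00002485 in⁴
Total I = 318.88 in⁴.

I_xx ≈ 319 in⁴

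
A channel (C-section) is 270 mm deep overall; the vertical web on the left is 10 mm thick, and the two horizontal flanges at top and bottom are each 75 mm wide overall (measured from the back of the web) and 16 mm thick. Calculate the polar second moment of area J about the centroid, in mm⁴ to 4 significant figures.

J ≈ 5.240 × 10⁷ mm⁴

Treat the section as a set of non-overlapping primitives; coordinates are from the bounding-box lower-left.
Web: 10 × 270, A = 2 700 mm², y = 135 mm, Ī = 16 402 500 mm⁴.
Top flange (beyond web): 65 × 16, A = 1 040 mm², y = 262 mm, Ī = 22186.7 mm⁴.
Bottom flange (beyond web): 65 × 16, A = 1 040 mm², y = 8 mm, Ī = 22186.7 mm⁴.
By symmetry the centroid is at mid-height, ȳ = 135 mm.
Transfer each piece to the centroidal x-axis using Ī + A·d² with d = y − 135:
  web: d = 0 mm → contributes +16 402 500 mm⁴
  top flange (beyond web): d = 127 mm → contributes +16 796 347 mm⁴
  bottom flange (beyond web): d = -127 mm → contributes +16 796 347 mm⁴
Total I = 49 995 193 mm⁴.
For the y-axis: x̄ = 21.318 mm.
Repeating about the centroidal y-axis gives I_y = 2 407 030 mm⁴.
Polar second moment: J = I_x + I_y = 52 402 223 mm⁴.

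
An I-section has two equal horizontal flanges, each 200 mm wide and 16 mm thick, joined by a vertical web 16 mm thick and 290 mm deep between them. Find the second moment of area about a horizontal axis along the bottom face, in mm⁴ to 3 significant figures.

I_base ≈ 4.69 × 10⁸ mm⁴

Break the section into simple shapes (no overlaps), measuring from the bottom-left corner of the bounding box.
Bottom flange: 200 × 16, A = 3 200 mm², y = 8 mm, Ī = 68 267 mm⁴.
Web: 16 × 290, A = 4 640 mm², y = 161 mm, Ī = 32 518 667 mm⁴.
Top flange: 200 × 16, A = 3 200 mm², y = 314 mm, Ī = 68 267 mm⁴.
Transfer each piece to a horizontal axis along the bottom face using Ī + A·d² with d = y − 0:
  bottom flange: d = 8 mm → contributes +273 067 mm⁴
  web: d = 161 mm → contributes +152 792 107 mm⁴
  top flange: d = 314 mm → contributes +315 575 467 mm⁴
Total I = 468 640 640 mm⁴.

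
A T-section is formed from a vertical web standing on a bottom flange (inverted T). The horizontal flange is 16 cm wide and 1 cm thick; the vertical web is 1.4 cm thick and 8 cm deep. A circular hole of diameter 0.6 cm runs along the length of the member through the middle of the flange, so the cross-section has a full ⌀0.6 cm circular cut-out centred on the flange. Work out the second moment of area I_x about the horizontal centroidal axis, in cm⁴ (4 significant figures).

Split into non-overlapping primitives; take the origin at the lower-left of the bounding box.
Flange: 16 × 1, A = 16 cm², y = 0.5 cm, Ī = 1.33333 cm⁴.
Web: 1.4 × 8, A = 11.2 cm², y = 5 cm, Ī = 59.7333 cm⁴.
Hole (subtracted): ⌀0.6, A = 0.282743 cm², y = 0.5 cm, Ī = 0.00636173 cm⁴.
Centroid: ȳ = ΣA·y / ΣA = 2.3724 cm.
Transfer each piece to the horizontal centroidal axis using Ī + A·d² with d = y − 2.3724:
  flange: d = -1.8724 cm → contributes +57.4277 cm⁴
  web: d = 2.6276 cm → contributes +137.061 cm⁴
  hole: d = -1.8724 cm → contributes −0.997631 cm⁴
Total I = 193.491 cm⁴.

I_x ≈ 193.5 cm⁴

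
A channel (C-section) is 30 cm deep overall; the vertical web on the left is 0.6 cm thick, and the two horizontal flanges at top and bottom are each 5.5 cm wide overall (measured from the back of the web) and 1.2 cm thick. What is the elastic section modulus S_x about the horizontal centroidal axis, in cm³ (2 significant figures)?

S_x ≈ 250 cm³

Decompose the section into non-overlapping parts with the origin at the bottom-left of its bounding rectangle.
Web: 0.6 × 30, A = 18 cm², y = 15 cm, Ī = 1 350 cm⁴.
Top flange (beyond web): 4.9 × 1.2, A = 5.88 cm², y = 29.4 cm, Ī = 0.7056 cm⁴.
Bottom flange (beyond web): 4.9 × 1.2, A = 5.88 cm², y = 0.6 cm, Ī = 0.7056 cm⁴.
By symmetry the centroid is at mid-height, ȳ = 15 cm.
Transfer each piece to the horizontal centroidal axis using Ī + A·d² with d = y − 15:
  web: d = 0 cm → contributes +1 350 cm⁴
  top flange (beyond web): d = 14.4 cm → contributes +1 220 cm⁴
  bottom flange (beyond web): d = -14.4 cm → contributes +1 220 cm⁴
Total I = 3 790 cm⁴.
Extreme fibre distance c = 15 cm; S = I/c = 252.7 cm³.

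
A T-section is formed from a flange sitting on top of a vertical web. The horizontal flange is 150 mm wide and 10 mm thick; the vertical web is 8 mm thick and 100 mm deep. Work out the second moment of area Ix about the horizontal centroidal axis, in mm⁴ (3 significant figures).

Treat the section as a set of non-overlapping primitives; coordinates are from the bounding-box lower-left.
Flange: 150 × 10, A = 1 500 mm², y = 105 mm, Ī = 12 500 mm⁴.
Web: 8 × 100, A = 800 mm², y = 50 mm, Ī = 666 667 mm⁴.
Centroid: ȳ = ΣA·y / ΣA = 85.87 mm.
Transfer each piece to the horizontal centroidal axis using Ī + A·d² with d = y − 85.87:
  flange: d = 19.13 mm → contributes +561 460 mm⁴
  web: d = -35.87 mm → contributes +1 695 967 mm⁴
Total I = 2 257 428 mm⁴.

Ix ≈ 2.26 × 10⁶ mm⁴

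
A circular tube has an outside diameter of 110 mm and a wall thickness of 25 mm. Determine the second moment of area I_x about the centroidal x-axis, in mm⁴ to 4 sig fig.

Decompose the section into non-overlapping parts with the origin at the bottom-left of its bounding rectangle.
Outer circle: ⌀110, A = 9503.32 mm², y = 55 mm, Ī = 7 186 884 mm⁴.
Bore (subtracted): ⌀60, A = 2827.43 mm², y = 55 mm, Ī = 636 173 mm⁴.
By symmetry the centroid is at mid-height, ȳ = 55 mm.
All pieces are centred on the centroidal x-axis, so I = ΣĪ (holes subtracted) = 6 550 712 mm⁴.

I_x ≈ 6.551 × 10⁶ mm⁴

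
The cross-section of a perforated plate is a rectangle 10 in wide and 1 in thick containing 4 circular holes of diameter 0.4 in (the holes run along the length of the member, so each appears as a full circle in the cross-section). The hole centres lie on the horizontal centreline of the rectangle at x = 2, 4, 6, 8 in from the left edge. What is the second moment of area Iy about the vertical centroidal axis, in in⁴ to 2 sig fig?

Iy ≈ 81 in⁴

Split into non-overlapping primitives; take the origin at the lower-left of the bounding box.
Plate: 10 × 1, A = 10 in², x = 5 in, Ī = 83.33 in⁴.
Hole 1 (subtracted): ⌀0.4, A = 0.1257 in², x = 2 in, Ī = 0.001257 in⁴.
Hole 2 (subtracted): ⌀0.4, A = 0.1257 in², x = 4 in, Ī = 0.001257 in⁴.
Hole 3 (subtracted): ⌀0.4, A = 0.1257 in², x = 6 in, Ī = 0.001257 in⁴.
Hole 4 (subtracted): ⌀0.4, A = 0.1257 in², x = 8 in, Ī = 0.001257 in⁴.
By symmetry the centroid is at mid-width, x̄ = 5 in.
Transfer each piece to the vertical centroidal axis using Ī + A·d² with d = x − 5:
  plate: d = 0 in → contributes +83.33 in⁴
  hole 1: d = -3 in → contributes −1.132 in⁴
  hole 2: d = -1 in → contributes −0.1269 in⁴
  hole 3: d = 1 in → contributes −0.1269 in⁴
  hole 4: d = 3 in → contributes −1.132 in⁴
Total I = 80.82 in⁴.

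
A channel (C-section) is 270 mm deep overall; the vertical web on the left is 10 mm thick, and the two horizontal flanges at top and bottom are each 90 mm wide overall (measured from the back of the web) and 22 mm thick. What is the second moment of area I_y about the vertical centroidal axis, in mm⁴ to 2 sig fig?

I_y ≈ 5.0 × 10⁶ mm⁴

Break the section into simple shapes (no overlaps), measuring from the bottom-left corner of the bounding box.
Web: 10 × 270, A = 2 700 mm², x = 5 mm, Ī = 22 500 mm⁴.
Top flange (beyond web): 80 × 22, A = 1 760 mm², x = 50 mm, Ī = 938 667 mm⁴.
Bottom flange (beyond web): 80 × 22, A = 1 760 mm², x = 50 mm, Ī = 938 667 mm⁴.
Centroid: x̄ = ΣA·x / ΣA = 30.47 mm.
Transfer each piece to the vertical centroidal axis using Ī + A·d² with d = x − 30.47:
  web: d = -25.47 mm → contributes +1 773 529 mm⁴
  top flange (beyond web): d = 19.53 mm → contributes +1 610 226 mm⁴
  bottom flange (beyond web): d = 19.53 mm → contributes +1 610 226 mm⁴
Total I = 4 993 981 mm⁴.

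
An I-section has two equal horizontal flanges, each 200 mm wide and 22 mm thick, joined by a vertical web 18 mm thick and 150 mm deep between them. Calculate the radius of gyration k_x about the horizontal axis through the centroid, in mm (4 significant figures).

Decompose the section into non-overlapping parts with the origin at the bottom-left of its bounding rectangle.
Bottom flange: 200 × 22, A = 4 400 mm², y = 11 mm, Ī = 177 467 mm⁴.
Web: 18 × 150, A = 2 700 mm², y = 97 mm, Ī = 5 062 500 mm⁴.
Top flange: 200 × 22, A = 4 400 mm², y = 183 mm, Ī = 177 467 mm⁴.
By symmetry the centroid is at mid-height, ȳ = 97 mm.
Transfer each piece to the horizontal axis through the centroid using Ī + A·d² with d = y − 97:
  bottom flange: d = -86 mm → contributes +32 719 867 mm⁴
  web: d = 0 mm → contributes +5 062 500 mm⁴
  top flange: d = 86 mm → contributes +32 719 867 mm⁴
Total I = 70 502 233 mm⁴.
Radius of gyration: k = √(I/A) = √(70 502 233 / 11 500) = 78.2983 mm.

k_x ≈ 78.30 mm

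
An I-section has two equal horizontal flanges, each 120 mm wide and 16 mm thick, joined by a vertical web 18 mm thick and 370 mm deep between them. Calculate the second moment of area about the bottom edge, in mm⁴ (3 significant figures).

Split into non-overlapping primitives; take the origin at the lower-left of the bounding box.
Bottom flange: 120 × 16, A = 1 920 mm², y = 8 mm, Ī = 40 960 mm⁴.
Web: 18 × 370, A = 6 660 mm², y = 201 mm, Ī = 75 979 500 mm⁴.
Top flange: 120 × 16, A = 1 920 mm², y = 394 mm, Ī = 40 960 mm⁴.
Transfer each piece to the bottom edge using Ī + A·d² with d = y − 0:
  bottom flange: d = 8 mm → contributes +163 840 mm⁴
  web: d = 201 mm → contributes +345 050 160 mm⁴
  top flange: d = 394 mm → contributes +298 094 080 mm⁴
Total I = 643 308 080 mm⁴.

I_base ≈ 6.43 × 10⁸ mm⁴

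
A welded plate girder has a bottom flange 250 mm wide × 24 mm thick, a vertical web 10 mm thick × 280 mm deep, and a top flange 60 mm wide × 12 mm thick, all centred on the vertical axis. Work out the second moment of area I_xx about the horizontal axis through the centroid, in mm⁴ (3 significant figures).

I_xx ≈ 1.04 × 10⁸ mm⁴

Treat the section as a set of non-overlapping primitives; coordinates are from the bounding-box lower-left.
Bottom plate: 250 × 24, A = 6 000 mm², y = 12 mm, Ī = 288 000 mm⁴.
Web plate: 10 × 280, A = 2 800 mm², y = 164 mm, Ī = 18 293 333 mm⁴.
Top plate: 60 × 12, A = 720 mm², y = 310 mm, Ī = 8 640 mm⁴.
Centroid: ȳ = ΣA·y / ΣA = 79.244 mm.
Transfer each piece to the horizontal axis through the centroid using Ī + A·d² with d = y − 79.244:
  bottom plate: d = -67.244 mm → contributes +27 418 289 mm⁴
  web plate: d = 84.756 mm → contributes +38 407 500 mm⁴
  top plate: d = 230.76 mm → contributes +38 347 539 mm⁴
Total I = 104 173 328 mm⁴.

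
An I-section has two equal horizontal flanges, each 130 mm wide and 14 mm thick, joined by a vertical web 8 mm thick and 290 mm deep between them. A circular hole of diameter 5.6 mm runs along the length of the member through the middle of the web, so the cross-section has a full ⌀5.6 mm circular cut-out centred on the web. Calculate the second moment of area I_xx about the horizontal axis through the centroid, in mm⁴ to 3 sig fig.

Treat the section as a set of non-overlapping primitives; coordinates are from the bounding-box lower-left.
Bottom flange: 130 × 14, A = 1 820 mm², y = 7 mm, Ī = 29 727 mm⁴.
Web: 8 × 290, A = 2 320 mm², y = 159 mm, Ī = 16 259 333 mm⁴.
Top flange: 130 × 14, A = 1 820 mm², y = 311 mm, Ī = 29 727 mm⁴.
Hole (subtracted): ⌀5.6, A = 24.63 mm², y = 159 mm, Ī = 48.275 mm⁴.
By symmetry the centroid is at mid-height, ȳ = 159 mm.
Transfer each piece to the horizontal axis through the centroid using Ī + A·d² with d = y − 159:
  bottom flange: d = -152 mm → contributes +42 079 007 mm⁴
  web: d = 0 mm → contributes +16 259 333 mm⁴
  top flange: d = 152 mm → contributes +42 079 007 mm⁴
  hole: d = 0 mm → contributes −48.275 mm⁴
Total I = 100 417 298 mm⁴.

I_xx ≈ 1.00 × 10⁸ mm⁴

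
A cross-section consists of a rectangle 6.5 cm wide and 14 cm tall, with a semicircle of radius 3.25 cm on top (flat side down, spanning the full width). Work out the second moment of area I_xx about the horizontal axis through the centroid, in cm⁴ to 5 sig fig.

I_xx ≈ 2483.9 cm⁴

Break the section into simple shapes (no overlaps), measuring from the bottom-left corner of the bounding box.
Rectangular body: 6.5 × 14, A = 91 cm², y = 7 cm, Ī = 1486.333 cm⁴.
Semicircular cap: semicircle r = 3.25, A = 16.59154 cm², y = 15.37934 cm, Ī = 12.24519 cm⁴.
Centroid: ȳ = ΣA·y / ΣA = 8.292166 cm.
Transfer each piece to the horizontal axis through the centroid using Ī + A·d² with d = y − 8.292166:
  rectangular body: d = -1.292166 cm → contributes +1638.275 cm⁴
  semicircular cap: d = 7.087176 cm → contributes +845.606 cm⁴
Total I = 2483.882 cm⁴.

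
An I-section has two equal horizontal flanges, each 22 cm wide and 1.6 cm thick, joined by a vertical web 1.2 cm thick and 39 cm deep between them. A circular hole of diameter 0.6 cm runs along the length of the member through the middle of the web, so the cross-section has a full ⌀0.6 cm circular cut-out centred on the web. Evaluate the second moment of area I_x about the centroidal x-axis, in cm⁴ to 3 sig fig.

Split into non-overlapping primitives; take the origin at the lower-left of the bounding box.
Bottom flange: 22 × 1.6, A = 35.2 cm², y = 0.8 cm, Ī = 7.5093 cm⁴.
Web: 1.2 × 39, A = 46.8 cm², y = 21.1 cm, Ī = 5931.9 cm⁴.
Top flange: 22 × 1.6, A = 35.2 cm², y = 41.4 cm, Ī = 7.5093 cm⁴.
Hole (subtracted): ⌀0.6, A = 0.28274 cm², y = 21.1 cm, Ī = 0.0063617 cm⁴.
By symmetry the centroid is at mid-height, ȳ = 21.1 cm.
Transfer each piece to the centroidal x-axis using Ī + A·d² with d = y − 21.1:
  bottom flange: d = -20.3 cm → contributes +14 513 cm⁴
  web: d = 0 cm → contributes +5931.9 cm⁴
  top flange: d = 20.3 cm → contributes +14 513 cm⁴
  hole: d = 0 cm → contributes −0.0063617 cm⁴
Total I = 34 958 cm⁴.

I_x ≈ 3.50 × 10⁴ cm⁴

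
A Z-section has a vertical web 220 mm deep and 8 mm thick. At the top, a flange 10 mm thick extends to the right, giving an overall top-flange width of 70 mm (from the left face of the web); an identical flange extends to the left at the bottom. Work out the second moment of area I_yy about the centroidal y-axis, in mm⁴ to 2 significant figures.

I_yy ≈ 1.9 × 10⁶ mm⁴

Break the section into simple shapes (no overlaps), measuring from the bottom-left corner of the bounding box.
Web: 8 × 220, A = 1 760 mm², x = 66 mm, Ī = 9 387 mm⁴.
Top flange (beyond web): 62 × 10, A = 620 mm², x = 101 mm, Ī = 198 607 mm⁴.
Bottom flange (beyond web): 62 × 10, A = 620 mm², x = 31 mm, Ī = 198 607 mm⁴.
Centroid: x̄ = ΣA·x / ΣA = 66 mm.
Transfer each piece to the centroidal y-axis using Ī + A·d² with d = x − 66:
  web: d = 0 mm → contributes +9 387 mm⁴
  top flange (beyond web): d = 35 mm → contributes +958 107 mm⁴
  bottom flange (beyond web): d = -35 mm → contributes +958 107 mm⁴
Total I = 1 925 600 mm⁴.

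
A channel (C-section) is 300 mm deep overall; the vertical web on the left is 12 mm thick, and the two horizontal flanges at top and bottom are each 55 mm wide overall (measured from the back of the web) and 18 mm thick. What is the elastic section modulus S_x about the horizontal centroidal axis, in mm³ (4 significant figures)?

S_x ≈ 3.855 × 10⁵ mm³

Decompose the section into non-overlapping parts with the origin at the bottom-left of its bounding rectangle.
Web: 12 × 300, A = 3 600 mm², y = 150 mm, Ī = 27 000 000 mm⁴.
Top flange (beyond web): 43 × 18, A = 774 mm², y = 291 mm, Ī = 20 898 mm⁴.
Bottom flange (beyond web): 43 × 18, A = 774 mm², y = 9 mm, Ī = 20 898 mm⁴.
By symmetry the centroid is at mid-height, ȳ = 150 mm.
Transfer each piece to the horizontal centroidal axis using Ī + A·d² with d = y − 150:
  web: d = 0 mm → contributes +27 000 000 mm⁴
  top flange (beyond web): d = 141 mm → contributes +15 408 792 mm⁴
  bottom flange (beyond web): d = -141 mm → contributes +15 408 792 mm⁴
Total I = 57 817 584 mm⁴.
Extreme fibre distance c = 150 mm; S = I/c = 385 451 mm³.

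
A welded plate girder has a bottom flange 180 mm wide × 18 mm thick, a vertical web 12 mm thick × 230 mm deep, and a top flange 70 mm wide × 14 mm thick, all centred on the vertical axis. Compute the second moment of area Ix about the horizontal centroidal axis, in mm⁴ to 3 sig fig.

Break the section into simple shapes (no overlaps), measuring from the bottom-left corner of the bounding box.
Bottom plate: 180 × 18, A = 3 240 mm², y = 9 mm, Ī = 87 480 mm⁴.
Web plate: 12 × 230, A = 2 760 mm², y = 133 mm, Ī = 12 167 000 mm⁴.
Top plate: 70 × 14, A = 980 mm², y = 255 mm, Ī = 16 007 mm⁴.
Centroid: ȳ = ΣA·y / ΣA = 92.57 mm.
Transfer each piece to the horizontal centroidal axis using Ī + A·d² with d = y − 92.57:
  bottom plate: d = -83.57 mm → contributes +22 715 570 mm⁴
  web plate: d = 40.43 mm → contributes +16 678 410 mm⁴
  top plate: d = 162.43 mm → contributes +25 871 778 mm⁴
Total I = 65 265 757 mm⁴.

Ix ≈ 6.53 × 10⁷ mm⁴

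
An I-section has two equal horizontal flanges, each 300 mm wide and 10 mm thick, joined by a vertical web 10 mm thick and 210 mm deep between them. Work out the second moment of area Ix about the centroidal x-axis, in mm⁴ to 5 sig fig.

Break the section into simple shapes (no overlaps), measuring from the bottom-left corner of the bounding box.
Bottom flange: 300 × 10, A = 3 000 mm², y = 5 mm, Ī = 25 000 mm⁴.
Web: 10 × 210, A = 2 100 mm², y = 115 mm, Ī = 7 717 500 mm⁴.
Top flange: 300 × 10, A = 3 000 mm², y = 225 mm, Ī = 25 000 mm⁴.
By symmetry the centroid is at mid-height, ȳ = 115 mm.
Transfer each piece to the centroidal x-axis using Ī + A·d² with d = y − 115:
  bottom flange: d = -110 mm → contributes +36 325 000 mm⁴
  web: d = 0 mm → contributes +7 717 500 mm⁴
  top flange: d = 110 mm → contributes +36 325 000 mm⁴
Total I = 80 367 500 mm⁴.

Ix ≈ 8.0368 × 10⁷ mm⁴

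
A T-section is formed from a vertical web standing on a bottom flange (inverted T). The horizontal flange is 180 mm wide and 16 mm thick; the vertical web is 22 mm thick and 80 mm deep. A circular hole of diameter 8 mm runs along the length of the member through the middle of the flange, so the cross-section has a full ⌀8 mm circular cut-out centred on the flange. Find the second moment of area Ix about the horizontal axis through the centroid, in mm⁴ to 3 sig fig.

Decompose the section into non-overlapping parts with the origin at the bottom-left of its bounding rectangle.
Flange: 180 × 16, A = 2 880 mm², y = 8 mm, Ī = 61 440 mm⁴.
Web: 22 × 80, A = 1 760 mm², y = 56 mm, Ī = 938 667 mm⁴.
Hole (subtracted): ⌀8, A = 50.265 mm², y = 8 mm, Ī = 201.06 mm⁴.
Centroid: ȳ = ΣA·y / ΣA = 26.406 mm.
Transfer each piece to the horizontal axis through the centroid using Ī + A·d² with d = y − 26.406:
  flange: d = -18.406 mm → contributes +1 037 160 mm⁴
  web: d = 29.594 mm → contributes +2 480 053 mm⁴
  hole: d = -18.406 mm → contributes −17 231 mm⁴
Total I = 3 499 982 mm⁴.

Ix ≈ 3.50 × 10⁶ mm⁴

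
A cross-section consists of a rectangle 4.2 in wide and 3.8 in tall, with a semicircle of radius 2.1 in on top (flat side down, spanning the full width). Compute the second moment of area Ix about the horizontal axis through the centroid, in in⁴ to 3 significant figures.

Ix ≈ 59.0 in⁴

Treat the section as a set of non-overlapping primitives; coordinates are from the bounding-box lower-left.
Rectangular body: 4.2 × 3.8, A = 15.96 in², y = 1.9 in, Ī = 19.205 in⁴.
Semicircular cap: semicircle r = 2.1, A = 6.9272 in², y = 4.6913 in, Ī = 2.1346 in⁴.
Centroid: ȳ = ΣA·y / ΣA = 2.7448 in.
Transfer each piece to the horizontal axis through the centroid using Ī + A·d² with d = y − 2.7448:
  rectangular body: d = -0.84483 in → contributes +30.596 in⁴
  semicircular cap: d = 1.9464 in → contributes +28.379 in⁴
Total I = 58.976 in⁴.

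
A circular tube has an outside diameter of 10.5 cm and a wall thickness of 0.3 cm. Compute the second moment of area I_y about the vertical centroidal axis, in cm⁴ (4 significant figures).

Break the section into simple shapes (no overlaps), measuring from the bottom-left corner of the bounding box.
Outer circle: ⌀10.5, A = 86.5901 cm², x = 5.25 cm, Ī = 596.66 cm⁴.
Bore (subtracted): ⌀9.9, A = 76.9769 cm², x = 5.25 cm, Ī = 471.531 cm⁴.
By symmetry the centroid is at mid-width, x̄ = 5.25 cm.
All pieces are centred on the vertical centroidal axis, so I = ΣĪ (holes subtracted) = 125.129 cm⁴.

I_y ≈ 125.1 cm⁴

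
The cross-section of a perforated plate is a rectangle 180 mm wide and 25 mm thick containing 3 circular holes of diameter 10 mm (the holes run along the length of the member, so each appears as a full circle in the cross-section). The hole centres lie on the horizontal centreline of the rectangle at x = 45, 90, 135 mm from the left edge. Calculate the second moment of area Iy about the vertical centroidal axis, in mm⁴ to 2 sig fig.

Iy ≈ 1.2 × 10⁷ mm⁴

Split into non-overlapping primitives; take the origin at the lower-left of the bounding box.
Plate: 180 × 25, A = 4 500 mm², x = 90 mm, Ī = 12 150 000 mm⁴.
Hole 1 (subtracted): ⌀10, A = 78.54 mm², x = 45 mm, Ī = 490.9 mm⁴.
Hole 2 (subtracted): ⌀10, A = 78.54 mm², x = 90 mm, Ī = 490.9 mm⁴.
Hole 3 (subtracted): ⌀10, A = 78.54 mm², x = 135 mm, Ī = 490.9 mm⁴.
By symmetry the centroid is at mid-width, x̄ = 90 mm.
Transfer each piece to the vertical centroidal axis using Ī + A·d² with d = x − 90:
  plate: d = 0 mm → contributes +12 150 000 mm⁴
  hole 1: d = -45 mm → contributes −159 534 mm⁴
  hole 2: d = 0 mm → contributes −490.9 mm⁴
  hole 3: d = 45 mm → contributes −159 534 mm⁴
Total I = 11 830 441 mm⁴.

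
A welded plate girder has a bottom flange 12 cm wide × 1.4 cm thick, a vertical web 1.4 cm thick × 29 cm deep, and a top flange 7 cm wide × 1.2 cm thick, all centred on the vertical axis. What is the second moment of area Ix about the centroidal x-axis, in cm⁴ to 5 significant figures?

Treat the section as a set of non-overlapping primitives; coordinates are from the bounding-box lower-left.
Bottom plate: 12 × 1.4, A = 16.8 cm², y = 0.7 cm, Ī = 2.744 cm⁴.
Web plate: 1.4 × 29, A = 40.6 cm², y = 15.9 cm, Ī = 2845.383 cm⁴.
Top plate: 7 × 1.2, A = 8.4 cm², y = 31 cm, Ī = 1.008 cm⁴.
Centroid: ȳ = ΣA·y / ΣA = 13.94681 cm.
Transfer each piece to the centroidal x-axis using Ī + A·d² with d = y − 13.94681:
  bottom plate: d = -13.24681 cm → contributes +2950.773 cm⁴
  web plate: d = 1.953191 cm → contributes +3000.271 cm⁴
  top plate: d = 17.05319 cm → contributes +2443.823 cm⁴
Total I = 8394.867 cm⁴.

Ix ≈ 8394.9 cm⁴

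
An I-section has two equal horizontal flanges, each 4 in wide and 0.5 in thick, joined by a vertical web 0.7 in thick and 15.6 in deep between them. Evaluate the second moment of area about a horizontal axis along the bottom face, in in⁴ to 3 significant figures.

I_base ≈ 1510 in⁴

Treat the section as a set of non-overlapping primitives; coordinates are from the bounding-box lower-left.
Bottom flange: 4 × 0.5, A = 2 in², y = 0.25 in, Ī = 0.041667 in⁴.
Web: 0.7 × 15.6, A = 10.92 in², y = 8.3 in, Ī = 221.46 in⁴.
Top flange: 4 × 0.5, A = 2 in², y = 16.35 in, Ī = 0.041667 in⁴.
Transfer each piece to a horizontal axis along the bottom face using Ī + A·d² with d = y − 0:
  bottom flange: d = 0.25 in → contributes +0.16667 in⁴
  web: d = 8.3 in → contributes +973.74 in⁴
  top flange: d = 16.35 in → contributes +534.69 in⁴
Total I = 1508.6 in⁴.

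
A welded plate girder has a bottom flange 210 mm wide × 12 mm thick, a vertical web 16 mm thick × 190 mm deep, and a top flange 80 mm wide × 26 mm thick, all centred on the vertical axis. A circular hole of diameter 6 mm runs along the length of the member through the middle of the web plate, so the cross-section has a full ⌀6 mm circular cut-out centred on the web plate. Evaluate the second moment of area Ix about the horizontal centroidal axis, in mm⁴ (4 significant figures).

Ix ≈ 5.914 × 10⁷ mm⁴

Treat the section as a set of non-overlapping primitives; coordinates are from the bounding-box lower-left.
Bottom plate: 210 × 12, A = 2 520 mm², y = 6 mm, Ī = 30 240 mm⁴.
Web plate: 16 × 190, A = 3 040 mm², y = 107 mm, Ī = 9 145 333 mm⁴.
Top plate: 80 × 26, A = 2 080 mm², y = 215 mm, Ī = 117 173 mm⁴.
Hole (subtracted): ⌀6, A = 28.2743 mm², y = 107 mm, Ī = 63.6173 mm⁴.
Centroid: ȳ = ΣA·y / ΣA = 103.074 mm.
Transfer each piece to the horizontal centroidal axis using Ī + A·d² with d = y − 103.074:
  bottom plate: d = -97.0745 mm → contributes +23 777 345 mm⁴
  web plate: d = 3.92552 mm → contributes +9 192 179 mm⁴
  top plate: d = 111.926 mm → contributes +26 174 004 mm⁴
  hole: d = 3.92552 mm → contributes −499.317 mm⁴
Total I = 59 143 028 mm⁴.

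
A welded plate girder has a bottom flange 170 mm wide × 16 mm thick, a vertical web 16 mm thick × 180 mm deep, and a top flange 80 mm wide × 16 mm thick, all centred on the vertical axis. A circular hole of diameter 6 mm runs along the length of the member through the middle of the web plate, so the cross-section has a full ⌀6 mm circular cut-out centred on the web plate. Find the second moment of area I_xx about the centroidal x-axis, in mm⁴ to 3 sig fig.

Break the section into simple shapes (no overlaps), measuring from the bottom-left corner of the bounding box.
Bottom plate: 170 × 16, A = 2 720 mm², y = 8 mm, Ī = 58 027 mm⁴.
Web plate: 16 × 180, A = 2 880 mm², y = 106 mm, Ī = 7 776 000 mm⁴.
Top plate: 80 × 16, A = 1 280 mm², y = 204 mm, Ī = 27 307 mm⁴.
Hole (subtracted): ⌀6, A = 28.274 mm², y = 106 mm, Ī = 63.617 mm⁴.
Centroid: ȳ = ΣA·y / ΣA = 85.404 mm.
Transfer each piece to the centroidal x-axis using Ī + A·d² with d = y − 85.404:
  bottom plate: d = -77.404 mm → contributes +16 354 464 mm⁴
  web plate: d = 20.596 mm → contributes +8 997 714 mm⁴
  top plate: d = 118.6 mm → contributes +18 030 603 mm⁴
  hole: d = 20.596 mm → contributes −12 058 mm⁴
Total I = 43 370 724 mm⁴.

I_xx ≈ 4.34 × 10⁷ mm⁴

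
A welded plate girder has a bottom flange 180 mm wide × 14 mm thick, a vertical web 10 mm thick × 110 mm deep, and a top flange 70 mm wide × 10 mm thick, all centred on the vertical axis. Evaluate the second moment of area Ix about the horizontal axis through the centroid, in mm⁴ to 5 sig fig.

Ix ≈ 1.0342 × 10⁷ mm⁴

Decompose the section into non-overlapping parts with the origin at the bottom-left of its bounding rectangle.
Bottom plate: 180 × 14, A = 2 520 mm², y = 7 mm, Ī = 41 160 mm⁴.
Web plate: 10 × 110, A = 1 100 mm², y = 69 mm, Ī = 1 109 167 mm⁴.
Top plate: 70 × 10, A = 700 mm², y = 129 mm, Ī = 5833.333 mm⁴.
Centroid: ȳ = ΣA·y / ΣA = 42.55556 mm.
Transfer each piece to the horizontal axis through the centroid using Ī + A·d² with d = y − 42.55556:
  bottom plate: d = -35.55556 mm → contributes +3 226 938 mm⁴
  web plate: d = 26.44444 mm → contributes +1 878 406 mm⁴
  top plate: d = 86.44444 mm → contributes +5 236 683 mm⁴
Total I = 10 342 027 mm⁴.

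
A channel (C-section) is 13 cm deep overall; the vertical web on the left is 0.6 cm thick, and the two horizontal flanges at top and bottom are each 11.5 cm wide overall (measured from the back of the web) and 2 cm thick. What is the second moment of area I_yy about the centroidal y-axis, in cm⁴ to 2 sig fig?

Treat the section as a set of non-overlapping primitives; coordinates are from the bounding-box lower-left.
Web: 0.6 × 13, A = 7.8 cm², x = 0.3 cm, Ī = 0.234 cm⁴.
Top flange (beyond web): 10.9 × 2, A = 21.8 cm², x = 6.05 cm, Ī = 215.8 cm⁴.
Bottom flange (beyond web): 10.9 × 2, A = 21.8 cm², x = 6.05 cm, Ī = 215.8 cm⁴.
Centroid: x̄ = ΣA·x / ΣA = 5.177 cm.
Transfer each piece to the centroidal y-axis using Ī + A·d² with d = x − 5.177:
  web: d = -4.877 cm → contributes +185.8 cm⁴
  top flange (beyond web): d = 0.8726 cm → contributes +232.4 cm⁴
  bottom flange (beyond web): d = 0.8726 cm → contributes +232.4 cm⁴
Total I = 650.7 cm⁴.

I_yy ≈ 650 cm⁴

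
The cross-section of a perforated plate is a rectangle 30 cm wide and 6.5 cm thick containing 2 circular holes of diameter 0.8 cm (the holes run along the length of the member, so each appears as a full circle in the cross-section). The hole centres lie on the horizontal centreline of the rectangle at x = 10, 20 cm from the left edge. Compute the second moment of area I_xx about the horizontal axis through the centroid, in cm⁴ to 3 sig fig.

Break the section into simple shapes (no overlaps), measuring from the bottom-left corner of the bounding box.
Plate: 30 × 6.5, A = 195 cm², y = 3.25 cm, Ī = 686.56 cm⁴.
Hole 1 (subtracted): ⌀0.8, A = 0.50265 cm², y = 3.25 cm, Ī = 0.020106 cm⁴.
Hole 2 (subtracted): ⌀0.8, A = 0.50265 cm², y = 3.25 cm, Ī = 0.020106 cm⁴.
By symmetry the centroid is at mid-height, ȳ = 3.25 cm.
All pieces are centred on the horizontal axis through the centroid, so I = ΣĪ (holes subtracted) = 686.52 cm⁴.

I_xx ≈ 687 cm⁴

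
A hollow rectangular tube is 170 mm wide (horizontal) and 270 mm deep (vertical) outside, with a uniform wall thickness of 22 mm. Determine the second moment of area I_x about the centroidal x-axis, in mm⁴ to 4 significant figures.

Break the section into simple shapes (no overlaps), measuring from the bottom-left corner of the bounding box.
Outer rectangle: 170 × 270, A = 45 900 mm², y = 135 mm, Ī = 278 842 500 mm⁴.
Inner void (subtracted): 126 × 226, A = 28 476 mm², y = 135 mm, Ī = 121 203 348 mm⁴.
By symmetry the centroid is at mid-height, ȳ = 135 mm.
All pieces are centred on the centroidal x-axis, so I = ΣĪ (holes subtracted) = 157 639 152 mm⁴.

I_x ≈ 1.576 × 10⁸ mm⁴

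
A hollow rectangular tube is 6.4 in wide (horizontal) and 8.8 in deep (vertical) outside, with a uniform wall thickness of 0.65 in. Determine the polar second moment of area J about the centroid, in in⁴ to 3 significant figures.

Treat the section as a set of non-overlapping primitives; coordinates are from the bounding-box lower-left.
Outer rectangle: 6.4 × 8.8, A = 56.32 in², y = 4.4 in, Ī = 363.45 in⁴.
Inner void (subtracted): 5.1 × 7.5, A = 38.25 in², y = 4.4 in, Ī = 179.3 in⁴.
By symmetry the centroid is at mid-height, ȳ = 4.4 in.
All pieces are centred on the centroidal x-axis, so I = ΣĪ (holes subtracted) = 184.15 in⁴.
Repeating about the centroidal y-axis gives I_y = 109.33 in⁴.
Polar second moment: J = I_x + I_y = 293.49 in⁴.

J ≈ 293 in⁴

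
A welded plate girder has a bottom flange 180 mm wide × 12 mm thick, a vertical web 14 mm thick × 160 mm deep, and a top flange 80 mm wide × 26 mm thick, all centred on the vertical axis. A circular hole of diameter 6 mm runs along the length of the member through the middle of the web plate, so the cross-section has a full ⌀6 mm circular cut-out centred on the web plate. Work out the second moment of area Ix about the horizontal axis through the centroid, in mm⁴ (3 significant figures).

Split into non-overlapping primitives; take the origin at the lower-left of the bounding box.
Bottom plate: 180 × 12, A = 2 160 mm², y = 6 mm, Ī = 25 920 mm⁴.
Web plate: 14 × 160, A = 2 240 mm², y = 92 mm, Ī = 4 778 667 mm⁴.
Top plate: 80 × 26, A = 2 080 mm², y = 185 mm, Ī = 117 173 mm⁴.
Hole (subtracted): ⌀6, A = 28.274 mm², y = 92 mm, Ī = 63.617 mm⁴.
Centroid: ȳ = ΣA·y / ΣA = 93.19 mm.
Transfer each piece to the horizontal axis through the centroid using Ī + A·d² with d = y − 93.19:
  bottom plate: d = -87.19 mm → contributes +16 446 590 mm⁴
  web plate: d = -1.1904 mm → contributes +4 781 841 mm⁴
  top plate: d = 91.81 mm → contributes +17 649 507 mm⁴
  hole: d = -1.1904 mm → contributes −103.68 mm⁴
Total I = 38 877 834 mm⁴.

Ix ≈ 3.89 × 10⁷ mm⁴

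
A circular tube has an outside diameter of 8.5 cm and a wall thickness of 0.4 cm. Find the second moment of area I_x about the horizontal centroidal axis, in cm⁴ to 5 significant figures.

I_x ≈ 83.682 cm⁴

Treat the section as a set of non-overlapping primitives; coordinates are from the bounding-box lower-left.
Outer circle: ⌀8.5, A = 56.74502 cm², y = 4.25 cm, Ī = 256.2392 cm⁴.
Bore (subtracted): ⌀7.7, A = 46.56626 cm², y = 4.25 cm, Ī = 172.5571 cm⁴.
By symmetry the centroid is at mid-height, ȳ = 4.25 cm.
All pieces are centred on the horizontal centroidal axis, so I = ΣĪ (holes subtracted) = 83.68213 cm⁴.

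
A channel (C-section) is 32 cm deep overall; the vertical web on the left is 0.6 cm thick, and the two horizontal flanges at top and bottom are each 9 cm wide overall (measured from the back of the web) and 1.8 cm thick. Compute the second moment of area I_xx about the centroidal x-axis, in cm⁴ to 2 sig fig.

Treat the section as a set of non-overlapping primitives; coordinates are from the bounding-box lower-left.
Web: 0.6 × 32, A = 19.2 cm², y = 16 cm, Ī = 1 638 cm⁴.
Top flange (beyond web): 8.4 × 1.8, A = 15.12 cm², y = 31.1 cm, Ī = 4.082 cm⁴.
Bottom flange (beyond web): 8.4 × 1.8, A = 15.12 cm², y = 0.9 cm, Ī = 4.082 cm⁴.
By symmetry the centroid is at mid-height, ȳ = 16 cm.
Transfer each piece to the centroidal x-axis using Ī + A·d² with d = y − 16:
  web: d = 0 cm → contributes +1 638 cm⁴
  top flange (beyond web): d = 15.1 cm → contributes +3 452 cm⁴
  bottom flange (beyond web): d = -15.1 cm → contributes +3 452 cm⁴
Total I = 8 542 cm⁴.

I_xx ≈ 8500 cm⁴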